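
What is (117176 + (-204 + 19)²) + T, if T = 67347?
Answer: 218748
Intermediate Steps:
(117176 + (-204 + 19)²) + T = (117176 + (-204 + 19)²) + 67347 = (117176 + (-185)²) + 67347 = (117176 + 34225) + 67347 = 151401 + 67347 = 218748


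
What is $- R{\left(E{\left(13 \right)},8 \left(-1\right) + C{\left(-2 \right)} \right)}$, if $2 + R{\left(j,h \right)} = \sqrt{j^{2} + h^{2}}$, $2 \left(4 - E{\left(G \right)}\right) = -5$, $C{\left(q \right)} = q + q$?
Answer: $2 - \frac{\sqrt{745}}{2} \approx -11.647$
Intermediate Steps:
$C{\left(q \right)} = 2 q$
$E{\left(G \right)} = \frac{13}{2}$ ($E{\left(G \right)} = 4 - - \frac{5}{2} = 4 + \frac{5}{2} = \frac{13}{2}$)
$R{\left(j,h \right)} = -2 + \sqrt{h^{2} + j^{2}}$ ($R{\left(j,h \right)} = -2 + \sqrt{j^{2} + h^{2}} = -2 + \sqrt{h^{2} + j^{2}}$)
$- R{\left(E{\left(13 \right)},8 \left(-1\right) + C{\left(-2 \right)} \right)} = - (-2 + \sqrt{\left(8 \left(-1\right) + 2 \left(-2\right)\right)^{2} + \left(\frac{13}{2}\right)^{2}}) = - (-2 + \sqrt{\left(-8 - 4\right)^{2} + \frac{169}{4}}) = - (-2 + \sqrt{\left(-12\right)^{2} + \frac{169}{4}}) = - (-2 + \sqrt{144 + \frac{169}{4}}) = - (-2 + \sqrt{\frac{745}{4}}) = - (-2 + \frac{\sqrt{745}}{2}) = 2 - \frac{\sqrt{745}}{2}$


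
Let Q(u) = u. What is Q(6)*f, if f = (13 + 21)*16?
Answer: 3264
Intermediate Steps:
f = 544 (f = 34*16 = 544)
Q(6)*f = 6*544 = 3264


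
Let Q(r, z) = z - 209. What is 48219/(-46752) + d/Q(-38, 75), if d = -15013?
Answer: 115904405/1044128 ≈ 111.01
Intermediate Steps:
Q(r, z) = -209 + z
48219/(-46752) + d/Q(-38, 75) = 48219/(-46752) - 15013/(-209 + 75) = 48219*(-1/46752) - 15013/(-134) = -16073/15584 - 15013*(-1/134) = -16073/15584 + 15013/134 = 115904405/1044128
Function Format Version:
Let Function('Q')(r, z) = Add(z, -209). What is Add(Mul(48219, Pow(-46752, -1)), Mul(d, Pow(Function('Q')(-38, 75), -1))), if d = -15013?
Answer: Rational(115904405, 1044128) ≈ 111.01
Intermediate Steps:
Function('Q')(r, z) = Add(-209, z)
Add(Mul(48219, Pow(-46752, -1)), Mul(d, Pow(Function('Q')(-38, 75), -1))) = Add(Mul(48219, Pow(-46752, -1)), Mul(-15013, Pow(Add(-209, 75), -1))) = Add(Mul(48219, Rational(-1, 46752)), Mul(-15013, Pow(-134, -1))) = Add(Rational(-16073, 15584), Mul(-15013, Rational(-1, 134))) = Add(Rational(-16073, 15584), Rational(15013, 134)) = Rational(115904405, 1044128)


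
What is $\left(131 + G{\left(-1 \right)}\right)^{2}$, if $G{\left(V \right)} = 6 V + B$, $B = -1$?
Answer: $15376$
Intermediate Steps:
$G{\left(V \right)} = -1 + 6 V$ ($G{\left(V \right)} = 6 V - 1 = -1 + 6 V$)
$\left(131 + G{\left(-1 \right)}\right)^{2} = \left(131 + \left(-1 + 6 \left(-1\right)\right)\right)^{2} = \left(131 - 7\right)^{2} = 124^{2} = 15376$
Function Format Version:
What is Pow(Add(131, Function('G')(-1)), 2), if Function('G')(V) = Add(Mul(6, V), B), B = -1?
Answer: 15376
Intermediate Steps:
Function('G')(V) = Add(-1, Mul(6, V)) (Function('G')(V) = Add(Mul(6, V), -1) = Add(-1, Mul(6, V)))
Pow(Add(131, Function('G')(-1)), 2) = Pow(Add(131, Add(-1, Mul(6, -1))), 2) = Pow(Add(131, Add(-1, -6)), 2) = Pow(Add(131, -7), 2) = Pow(124, 2) = 15376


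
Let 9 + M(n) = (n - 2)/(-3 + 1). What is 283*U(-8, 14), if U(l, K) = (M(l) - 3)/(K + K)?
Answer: -283/4 ≈ -70.750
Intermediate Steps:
M(n) = -8 - n/2 (M(n) = -9 + (n - 2)/(-3 + 1) = -9 + (-2 + n)/(-2) = -9 + (-2 + n)*(-1/2) = -9 + (1 - n/2) = -8 - n/2)
U(l, K) = (-11 - l/2)/(2*K) (U(l, K) = ((-8 - l/2) - 3)/(K + K) = (-11 - l/2)/((2*K)) = (-11 - l/2)*(1/(2*K)) = (-11 - l/2)/(2*K))
283*U(-8, 14) = 283*((1/4)*(-22 - 1*(-8))/14) = 283*((1/4)*(1/14)*(-22 + 8)) = 283*((1/4)*(1/14)*(-14)) = 283*(-1/4) = -283/4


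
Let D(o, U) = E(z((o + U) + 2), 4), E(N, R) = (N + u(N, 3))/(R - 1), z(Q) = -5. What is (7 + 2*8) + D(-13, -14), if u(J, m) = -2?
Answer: 62/3 ≈ 20.667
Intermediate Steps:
E(N, R) = (-2 + N)/(-1 + R) (E(N, R) = (N - 2)/(R - 1) = (-2 + N)/(-1 + R))
D(o, U) = -7/3 (D(o, U) = (-2 - 5)/(-1 + 4) = -7/3)
(7 + 2*8) + D(-13, -14) = (7 + 2*8) - 7/3 = (7 + 16) - 7/3 = 23 - 7/3 = 62/3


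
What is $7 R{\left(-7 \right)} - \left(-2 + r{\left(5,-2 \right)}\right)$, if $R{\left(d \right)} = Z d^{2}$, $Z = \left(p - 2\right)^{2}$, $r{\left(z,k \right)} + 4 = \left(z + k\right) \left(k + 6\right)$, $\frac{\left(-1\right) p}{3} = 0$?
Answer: $1366$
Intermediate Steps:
$p = 0$ ($p = \left(-3\right) 0 = 0$)
$r{\left(z,k \right)} = -4 + \left(6 + k\right) \left(k + z\right)$ ($r{\left(z,k \right)} = -4 + \left(z + k\right) \left(k + 6\right) = -4 + \left(k + z\right) \left(6 + k\right) = -4 + \left(6 + k\right) \left(k + z\right)$)
$Z = 4$ ($Z = \left(0 - 2\right)^{2} = \left(-2\right)^{2} = 4$)
$R{\left(d \right)} = 4 d^{2}$
$7 R{\left(-7 \right)} - \left(-2 + r{\left(5,-2 \right)}\right) = 7 \cdot 4 \left(-7\right)^{2} - \left(-2 - 12 + 20\right) = 7 \cdot 4 \cdot 49 + \left(2 - \left(-4 + 4 - 12 + 30 - 10\right)\right) = 7 \cdot 196 + \left(2 - 8\right) = 1372 + \left(2 - 8\right) = 1372 - 6 = 1366$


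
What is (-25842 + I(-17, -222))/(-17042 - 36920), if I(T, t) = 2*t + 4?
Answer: 13141/26981 ≈ 0.48705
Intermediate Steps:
I(T, t) = 4 + 2*t
(-25842 + I(-17, -222))/(-17042 - 36920) = (-25842 + (4 + 2*(-222)))/(-17042 - 36920) = (-25842 + (4 - 444))/(-53962) = (-25842 - 440)*(-1/53962) = -26282*(-1/53962) = 13141/26981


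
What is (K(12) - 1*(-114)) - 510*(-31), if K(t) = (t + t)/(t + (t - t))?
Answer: 15926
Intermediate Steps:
K(t) = 2 (K(t) = (2*t)/(t + 0) = (2*t)/t = 2)
(K(12) - 1*(-114)) - 510*(-31) = (2 - 1*(-114)) - 510*(-31) = (2 + 114) + 15810 = 116 + 15810 = 15926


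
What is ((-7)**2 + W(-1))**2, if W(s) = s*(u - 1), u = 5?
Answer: 2025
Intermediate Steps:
W(s) = 4*s (W(s) = s*(5 - 1) = s*4 = 4*s)
((-7)**2 + W(-1))**2 = ((-7)**2 + 4*(-1))**2 = (49 - 4)**2 = 45**2 = 2025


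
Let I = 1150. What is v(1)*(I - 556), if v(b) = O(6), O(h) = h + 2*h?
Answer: 10692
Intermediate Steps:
O(h) = 3*h
v(b) = 18 (v(b) = 3*6 = 18)
v(1)*(I - 556) = 18*(1150 - 556) = 18*594 = 10692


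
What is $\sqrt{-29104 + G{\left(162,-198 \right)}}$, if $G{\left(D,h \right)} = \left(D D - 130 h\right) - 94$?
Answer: $\sqrt{22786} \approx 150.95$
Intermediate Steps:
$G{\left(D,h \right)} = -94 + D^{2} - 130 h$ ($G{\left(D,h \right)} = \left(D^{2} - 130 h\right) - 94 = -94 + D^{2} - 130 h$)
$\sqrt{-29104 + G{\left(162,-198 \right)}} = \sqrt{-29104 - \left(-25646 - 26244\right)} = \sqrt{-29104 + \left(-94 + 26244 + 25740\right)} = \sqrt{-29104 + 51890} = \sqrt{22786}$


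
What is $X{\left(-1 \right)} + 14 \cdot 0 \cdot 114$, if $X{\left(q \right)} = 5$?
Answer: $5$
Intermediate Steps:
$X{\left(-1 \right)} + 14 \cdot 0 \cdot 114 = 5 + 14 \cdot 0 \cdot 114 = 5 + 0 \cdot 114 = 5 + 0 = 5$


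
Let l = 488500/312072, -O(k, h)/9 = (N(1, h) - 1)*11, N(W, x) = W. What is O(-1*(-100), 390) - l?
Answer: -122125/78018 ≈ -1.5653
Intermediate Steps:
O(k, h) = 0 (O(k, h) = -9*(1 - 1)*11 = -0*11 = -9*0 = 0)
l = 122125/78018 (l = 488500*(1/312072) = 122125/78018 ≈ 1.5653)
O(-1*(-100), 390) - l = 0 - 1*122125/78018 = 0 - 122125/78018 = -122125/78018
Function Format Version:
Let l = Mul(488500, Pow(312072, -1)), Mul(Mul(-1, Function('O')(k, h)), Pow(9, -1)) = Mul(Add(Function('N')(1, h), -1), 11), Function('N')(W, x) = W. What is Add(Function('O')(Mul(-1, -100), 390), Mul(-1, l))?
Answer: Rational(-122125, 78018) ≈ -1.5653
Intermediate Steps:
Function('O')(k, h) = 0 (Function('O')(k, h) = Mul(-9, Mul(Add(1, -1), 11)) = Mul(-9, Mul(0, 11)) = Mul(-9, 0) = 0)
l = Rational(122125, 78018) (l = Mul(488500, Rational(1, 312072)) = Rational(122125, 78018) ≈ 1.5653)
Add(Function('O')(Mul(-1, -100), 390), Mul(-1, l)) = Add(0, Mul(-1, Rational(122125, 78018))) = Add(0, Rational(-122125, 78018)) = Rational(-122125, 78018)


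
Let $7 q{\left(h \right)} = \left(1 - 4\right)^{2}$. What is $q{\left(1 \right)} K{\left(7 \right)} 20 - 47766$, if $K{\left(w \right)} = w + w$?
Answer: $-47406$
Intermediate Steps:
$K{\left(w \right)} = 2 w$
$q{\left(h \right)} = \frac{9}{7}$ ($q{\left(h \right)} = \frac{\left(1 - 4\right)^{2}}{7} = \frac{\left(-3\right)^{2}}{7} = \frac{1}{7} \cdot 9 = \frac{9}{7}$)
$q{\left(1 \right)} K{\left(7 \right)} 20 - 47766 = \frac{9 \cdot 2 \cdot 7}{7} \cdot 20 - 47766 = \frac{9}{7} \cdot 14 \cdot 20 - 47766 = 18 \cdot 20 - 47766 = 360 - 47766 = -47406$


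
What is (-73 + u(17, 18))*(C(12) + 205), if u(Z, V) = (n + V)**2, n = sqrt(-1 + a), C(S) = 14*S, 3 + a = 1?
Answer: 92504 + 13428*I*sqrt(3) ≈ 92504.0 + 23258.0*I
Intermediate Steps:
a = -2 (a = -3 + 1 = -2)
n = I*sqrt(3) (n = sqrt(-1 - 2) = sqrt(-3) = I*sqrt(3) ≈ 1.732*I)
u(Z, V) = (V + I*sqrt(3))**2 (u(Z, V) = (I*sqrt(3) + V)**2 = (V + I*sqrt(3))**2)
(-73 + u(17, 18))*(C(12) + 205) = (-73 + (18 + I*sqrt(3))**2)*(14*12 + 205) = (-73 + (18 + I*sqrt(3))**2)*(168 + 205) = (-73 + (18 + I*sqrt(3))**2)*373 = -27229 + 373*(18 + I*sqrt(3))**2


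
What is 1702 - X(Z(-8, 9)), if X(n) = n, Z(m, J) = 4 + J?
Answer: 1689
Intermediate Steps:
1702 - X(Z(-8, 9)) = 1702 - (4 + 9) = 1702 - 1*13 = 1702 - 13 = 1689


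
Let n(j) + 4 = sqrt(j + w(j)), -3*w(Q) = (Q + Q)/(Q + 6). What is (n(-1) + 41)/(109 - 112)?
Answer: -37/3 - I*sqrt(195)/45 ≈ -12.333 - 0.31032*I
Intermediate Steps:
w(Q) = -2*Q/(3*(6 + Q)) (w(Q) = -(Q + Q)/(3*(Q + 6)) = -2*Q/(3*(6 + Q)))
n(j) = -4 + sqrt(j - 2*j/(18 + 3*j))
(n(-1) + 41)/(109 - 112) = ((-4 + sqrt(3)*sqrt(-(16 + 3*(-1))/(6 - 1))/3) + 41)/(109 - 112) = ((-4 + sqrt(3)*sqrt(-1*(16 - 3)/5)/3) + 41)/(-3) = -((-4 + sqrt(3)*sqrt(-1*1/5*13)/3) + 41)/3 = -((-4 + sqrt(3)*sqrt(-13/5)/3) + 41)/3 = -((-4 + sqrt(3)*(I*sqrt(65)/5)/3) + 41)/3 = -((-4 + I*sqrt(195)/15) + 41)/3 = -(37 + I*sqrt(195)/15)/3 = -37/3 - I*sqrt(195)/45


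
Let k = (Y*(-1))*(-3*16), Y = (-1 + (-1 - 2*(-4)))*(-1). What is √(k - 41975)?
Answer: I*√42263 ≈ 205.58*I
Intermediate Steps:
Y = -6 (Y = (-1 + (-1 + 8))*(-1) = (-1 + 7)*(-1) = 6*(-1) = -6)
k = -288 (k = (-6*(-1))*(-3*16) = 6*(-48) = -288)
√(k - 41975) = √(-288 - 41975) = √(-42263) = I*√42263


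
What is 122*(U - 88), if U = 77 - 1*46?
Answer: -6954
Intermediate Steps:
U = 31 (U = 77 - 46 = 31)
122*(U - 88) = 122*(31 - 88) = 122*(-57) = -6954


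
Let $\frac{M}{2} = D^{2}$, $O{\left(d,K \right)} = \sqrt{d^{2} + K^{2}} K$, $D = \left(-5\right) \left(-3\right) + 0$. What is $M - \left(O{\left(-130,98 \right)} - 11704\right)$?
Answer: $12154 - 196 \sqrt{6626} \approx -3800.4$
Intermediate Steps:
$D = 15$ ($D = 15 + 0 = 15$)
$O{\left(d,K \right)} = K \sqrt{K^{2} + d^{2}}$ ($O{\left(d,K \right)} = \sqrt{K^{2} + d^{2}} K = K \sqrt{K^{2} + d^{2}}$)
$M = 450$ ($M = 2 \cdot 15^{2} = 2 \cdot 225 = 450$)
$M - \left(O{\left(-130,98 \right)} - 11704\right) = 450 - \left(98 \sqrt{98^{2} + \left(-130\right)^{2}} - 11704\right) = 450 - \left(98 \sqrt{9604 + 16900} - 11704\right) = 450 - \left(98 \sqrt{26504} - 11704\right) = 450 - \left(98 \cdot 2 \sqrt{6626} - 11704\right) = 450 - \left(196 \sqrt{6626} - 11704\right) = 450 - \left(-11704 + 196 \sqrt{6626}\right) = 450 + \left(11704 - 196 \sqrt{6626}\right) = 12154 - 196 \sqrt{6626}$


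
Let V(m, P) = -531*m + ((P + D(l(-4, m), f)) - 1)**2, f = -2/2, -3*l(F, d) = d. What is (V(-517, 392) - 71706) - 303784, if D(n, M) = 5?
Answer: 55853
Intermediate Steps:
l(F, d) = -d/3
f = -1 (f = -2*1/2 = -1)
V(m, P) = (4 + P)**2 - 531*m (V(m, P) = -531*m + ((P + 5) - 1)**2 = -531*m + ((5 + P) - 1)**2 = -531*m + (4 + P)**2 = (4 + P)**2 - 531*m)
(V(-517, 392) - 71706) - 303784 = (((4 + 392)**2 - 531*(-517)) - 71706) - 303784 = ((396**2 + 274527) - 71706) - 303784 = ((156816 + 274527) - 71706) - 303784 = (431343 - 71706) - 303784 = 359637 - 303784 = 55853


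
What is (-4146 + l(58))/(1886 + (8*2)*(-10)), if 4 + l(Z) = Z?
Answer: -2046/863 ≈ -2.3708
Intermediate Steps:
l(Z) = -4 + Z
(-4146 + l(58))/(1886 + (8*2)*(-10)) = (-4146 + (-4 + 58))/(1886 + (8*2)*(-10)) = (-4146 + 54)/(1886 + 16*(-10)) = -4092/(1886 - 160) = -4092/1726 = -4092*1/1726 = -2046/863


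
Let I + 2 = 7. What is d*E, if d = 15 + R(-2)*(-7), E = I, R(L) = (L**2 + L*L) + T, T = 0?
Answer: -205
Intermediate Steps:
R(L) = 2*L**2 (R(L) = (L**2 + L*L) + 0 = (L**2 + L**2) + 0 = 2*L**2 + 0 = 2*L**2)
I = 5 (I = -2 + 7 = 5)
E = 5
d = -41 (d = 15 + (2*(-2)**2)*(-7) = 15 + (2*4)*(-7) = 15 + 8*(-7) = 15 - 56 = -41)
d*E = -41*5 = -205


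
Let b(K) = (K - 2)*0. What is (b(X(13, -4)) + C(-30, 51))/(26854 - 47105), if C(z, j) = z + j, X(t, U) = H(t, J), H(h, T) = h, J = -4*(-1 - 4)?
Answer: -3/2893 ≈ -0.0010370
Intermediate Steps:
J = 20 (J = -4*(-5) = 20)
X(t, U) = t
b(K) = 0 (b(K) = (-2 + K)*0 = 0)
C(z, j) = j + z
(b(X(13, -4)) + C(-30, 51))/(26854 - 47105) = (0 + (51 - 30))/(26854 - 47105) = (0 + 21)/(-20251) = 21*(-1/20251) = -3/2893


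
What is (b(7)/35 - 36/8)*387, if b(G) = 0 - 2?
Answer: -123453/70 ≈ -1763.6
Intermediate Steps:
b(G) = -2
(b(7)/35 - 36/8)*387 = (-2/35 - 36/8)*387 = (-2*1/35 - 36*1/8)*387 = (-2/35 - 9/2)*387 = -319/70*387 = -123453/70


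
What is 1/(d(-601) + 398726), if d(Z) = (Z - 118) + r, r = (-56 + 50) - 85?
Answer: 1/397916 ≈ 2.5131e-6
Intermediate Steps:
r = -91 (r = -6 - 85 = -91)
d(Z) = -209 + Z (d(Z) = (Z - 118) - 91 = (-118 + Z) - 91 = -209 + Z)
1/(d(-601) + 398726) = 1/((-209 - 601) + 398726) = 1/(-810 + 398726) = 1/397916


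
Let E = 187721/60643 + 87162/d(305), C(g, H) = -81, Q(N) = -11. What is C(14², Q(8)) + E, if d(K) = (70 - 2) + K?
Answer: 3523578140/22619839 ≈ 155.77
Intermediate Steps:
d(K) = 68 + K
E = 5355785099/22619839 (E = 187721/60643 + 87162/(68 + 305) = 187721*(1/60643) + 87162/373 = 187721/60643 + 87162*(1/373) = 187721/60643 + 87162/373 = 5355785099/22619839 ≈ 236.77)
C(14², Q(8)) + E = -81 + 5355785099/22619839 = 3523578140/22619839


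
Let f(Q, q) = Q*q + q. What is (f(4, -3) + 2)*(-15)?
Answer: 195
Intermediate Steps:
f(Q, q) = q + Q*q
(f(4, -3) + 2)*(-15) = (-3*(1 + 4) + 2)*(-15) = (-3*5 + 2)*(-15) = (-15 + 2)*(-15) = -13*(-15) = 195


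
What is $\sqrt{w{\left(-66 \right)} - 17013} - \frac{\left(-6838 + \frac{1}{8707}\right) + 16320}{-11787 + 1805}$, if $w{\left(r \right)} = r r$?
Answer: $\frac{82559775}{86913274} + i \sqrt{12657} \approx 0.94991 + 112.5 i$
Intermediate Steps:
$w{\left(r \right)} = r^{2}$
$\sqrt{w{\left(-66 \right)} - 17013} - \frac{\left(-6838 + \frac{1}{8707}\right) + 16320}{-11787 + 1805} = \sqrt{\left(-66\right)^{2} - 17013} - \frac{\left(-6838 + \frac{1}{8707}\right) + 16320}{-11787 + 1805} = \sqrt{4356 - 17013} - \frac{\left(-6838 + \frac{1}{8707}\right) + 16320}{-9982} = \sqrt{-12657} - \left(- \frac{59538465}{8707} + 16320\right) \left(- \frac{1}{9982}\right) = i \sqrt{12657} - \frac{82559775}{8707} \left(- \frac{1}{9982}\right) = i \sqrt{12657} - - \frac{82559775}{86913274} = i \sqrt{12657} + \frac{82559775}{86913274} = \frac{82559775}{86913274} + i \sqrt{12657}$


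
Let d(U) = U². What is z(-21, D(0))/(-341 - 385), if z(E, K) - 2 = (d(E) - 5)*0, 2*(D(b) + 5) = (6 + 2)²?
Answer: -1/363 ≈ -0.0027548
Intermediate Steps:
D(b) = 27 (D(b) = -5 + (6 + 2)²/2 = -5 + (½)*8² = -5 + (½)*64 = -5 + 32 = 27)
z(E, K) = 2 (z(E, K) = 2 + (E² - 5)*0 = 2 + (-5 + E²)*0 = 2 + 0 = 2)
z(-21, D(0))/(-341 - 385) = 2/(-341 - 385) = 2/(-726) = 2*(-1/726) = -1/363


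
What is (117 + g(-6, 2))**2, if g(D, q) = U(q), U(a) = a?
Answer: 14161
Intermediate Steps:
g(D, q) = q
(117 + g(-6, 2))**2 = (117 + 2)**2 = 119**2 = 14161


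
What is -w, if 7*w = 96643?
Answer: -96643/7 ≈ -13806.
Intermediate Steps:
w = 96643/7 (w = (⅐)*96643 = 96643/7 ≈ 13806.)
-w = -1*96643/7 = -96643/7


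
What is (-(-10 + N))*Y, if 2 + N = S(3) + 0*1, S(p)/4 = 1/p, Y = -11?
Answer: -352/3 ≈ -117.33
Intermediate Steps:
S(p) = 4/p
N = -⅔ (N = -2 + (4/3 + 0*1) = -2 + (4*(⅓) + 0) = -2 + (4/3 + 0) = -2 + 4/3 = -⅔ ≈ -0.66667)
(-(-10 + N))*Y = -(-10 - ⅔)*(-11) = -1*(-32/3)*(-11) = (32/3)*(-11) = -352/3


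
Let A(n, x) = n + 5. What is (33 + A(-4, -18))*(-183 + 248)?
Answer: 2210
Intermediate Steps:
A(n, x) = 5 + n
(33 + A(-4, -18))*(-183 + 248) = (33 + (5 - 4))*(-183 + 248) = (33 + 1)*65 = 34*65 = 2210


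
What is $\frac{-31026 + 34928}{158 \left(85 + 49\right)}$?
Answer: $\frac{1951}{10586} \approx 0.1843$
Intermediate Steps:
$\frac{-31026 + 34928}{158 \left(85 + 49\right)} = \frac{3902}{158 \cdot 134} = \frac{3902}{21172} = 3902 \cdot \frac{1}{21172} = \frac{1951}{10586}$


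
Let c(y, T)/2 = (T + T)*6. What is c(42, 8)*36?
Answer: 6912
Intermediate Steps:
c(y, T) = 24*T (c(y, T) = 2*((T + T)*6) = 2*((2*T)*6) = 2*(12*T) = 24*T)
c(42, 8)*36 = (24*8)*36 = 192*36 = 6912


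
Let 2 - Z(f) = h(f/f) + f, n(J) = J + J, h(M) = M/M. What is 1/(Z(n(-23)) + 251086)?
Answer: 1/251133 ≈ 3.9820e-6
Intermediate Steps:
h(M) = 1
n(J) = 2*J
Z(f) = 1 - f (Z(f) = 2 - (1 + f) = 2 + (-1 - f) = 1 - f)
1/(Z(n(-23)) + 251086) = 1/((1 - 2*(-23)) + 251086) = 1/((1 - 1*(-46)) + 251086) = 1/((1 + 46) + 251086) = 1/(47 + 251086) = 1/251133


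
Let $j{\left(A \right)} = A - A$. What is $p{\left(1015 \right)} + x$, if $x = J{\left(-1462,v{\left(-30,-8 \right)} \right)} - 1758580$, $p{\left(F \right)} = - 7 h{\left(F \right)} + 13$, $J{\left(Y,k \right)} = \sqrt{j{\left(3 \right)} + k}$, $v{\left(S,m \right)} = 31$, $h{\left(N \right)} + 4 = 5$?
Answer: $-1758574 + \sqrt{31} \approx -1.7586 \cdot 10^{6}$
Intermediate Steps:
$j{\left(A \right)} = 0$
$h{\left(N \right)} = 1$ ($h{\left(N \right)} = -4 + 5 = 1$)
$J{\left(Y,k \right)} = \sqrt{k}$ ($J{\left(Y,k \right)} = \sqrt{0 + k} = \sqrt{k}$)
$p{\left(F \right)} = 6$ ($p{\left(F \right)} = \left(-7\right) 1 + 13 = -7 + 13 = 6$)
$x = -1758580 + \sqrt{31}$ ($x = \sqrt{31} - 1758580 = -1758580 + \sqrt{31} \approx -1.7586 \cdot 10^{6}$)
$p{\left(1015 \right)} + x = 6 - \left(1758580 - \sqrt{31}\right) = -1758574 + \sqrt{31}$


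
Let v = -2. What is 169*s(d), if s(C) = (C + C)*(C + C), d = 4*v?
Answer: 43264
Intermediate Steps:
d = -8 (d = 4*(-2) = -8)
s(C) = 4*C² (s(C) = (2*C)*(2*C) = 4*C²)
169*s(d) = 169*(4*(-8)²) = 169*(4*64) = 169*256 = 43264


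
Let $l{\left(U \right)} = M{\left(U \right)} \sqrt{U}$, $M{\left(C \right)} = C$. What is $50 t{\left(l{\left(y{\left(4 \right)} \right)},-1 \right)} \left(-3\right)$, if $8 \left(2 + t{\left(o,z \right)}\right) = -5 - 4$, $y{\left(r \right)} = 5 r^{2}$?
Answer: $\frac{1875}{4} \approx 468.75$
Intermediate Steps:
$l{\left(U \right)} = U^{\frac{3}{2}}$ ($l{\left(U \right)} = U \sqrt{U} = U^{\frac{3}{2}}$)
$t{\left(o,z \right)} = - \frac{25}{8}$ ($t{\left(o,z \right)} = -2 + \frac{-5 - 4}{8} = -2 + \frac{1}{8} \left(-9\right) = -2 - \frac{9}{8} = - \frac{25}{8}$)
$50 t{\left(l{\left(y{\left(4 \right)} \right)},-1 \right)} \left(-3\right) = 50 \left(\left(- \frac{25}{8}\right) \left(-3\right)\right) = 50 \cdot \frac{75}{8} = \frac{1875}{4}$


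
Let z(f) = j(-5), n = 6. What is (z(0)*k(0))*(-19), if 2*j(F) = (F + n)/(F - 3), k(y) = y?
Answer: 0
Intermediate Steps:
j(F) = (6 + F)/(2*(-3 + F)) (j(F) = ((F + 6)/(F - 3))/2 = ((6 + F)/(-3 + F))/2 = (6 + F)/(2*(-3 + F)))
z(f) = -1/16 (z(f) = (6 - 5)/(2*(-3 - 5)) = (1/2)*1/(-8) = (1/2)*(-1/8)*1 = -1/16)
(z(0)*k(0))*(-19) = -1/16*0*(-19) = 0*(-19) = 0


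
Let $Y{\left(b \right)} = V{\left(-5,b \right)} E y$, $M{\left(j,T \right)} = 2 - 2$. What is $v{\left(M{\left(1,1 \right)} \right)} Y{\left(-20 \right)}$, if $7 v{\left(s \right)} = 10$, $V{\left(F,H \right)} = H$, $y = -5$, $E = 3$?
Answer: $\frac{3000}{7} \approx 428.57$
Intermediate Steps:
$M{\left(j,T \right)} = 0$ ($M{\left(j,T \right)} = 2 - 2 = 0$)
$v{\left(s \right)} = \frac{10}{7}$ ($v{\left(s \right)} = \frac{1}{7} \cdot 10 = \frac{10}{7}$)
$Y{\left(b \right)} = - 15 b$ ($Y{\left(b \right)} = b 3 \left(-5\right) = 3 b \left(-5\right) = - 15 b$)
$v{\left(M{\left(1,1 \right)} \right)} Y{\left(-20 \right)} = \frac{10 \left(\left(-15\right) \left(-20\right)\right)}{7} = \frac{10}{7} \cdot 300 = \frac{3000}{7}$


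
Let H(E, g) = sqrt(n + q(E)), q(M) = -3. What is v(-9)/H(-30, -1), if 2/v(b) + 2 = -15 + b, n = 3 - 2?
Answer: I*sqrt(2)/26 ≈ 0.054393*I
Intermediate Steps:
n = 1
H(E, g) = I*sqrt(2) (H(E, g) = sqrt(1 - 3) = sqrt(-2) = I*sqrt(2))
v(b) = 2/(-17 + b) (v(b) = 2/(-2 + (-15 + b)) = 2/(-17 + b))
v(-9)/H(-30, -1) = (2/(-17 - 9))/((I*sqrt(2))) = (2/(-26))*(-I*sqrt(2)/2) = (2*(-1/26))*(-I*sqrt(2)/2) = -(-1)*I*sqrt(2)/26 = I*sqrt(2)/26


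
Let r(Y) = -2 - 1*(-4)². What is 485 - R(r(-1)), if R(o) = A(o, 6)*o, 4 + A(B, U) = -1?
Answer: 395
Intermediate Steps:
r(Y) = -18 (r(Y) = -2 - 1*16 = -2 - 16 = -18)
A(B, U) = -5 (A(B, U) = -4 - 1 = -5)
R(o) = -5*o
485 - R(r(-1)) = 485 - (-5)*(-18) = 485 - 1*90 = 485 - 90 = 395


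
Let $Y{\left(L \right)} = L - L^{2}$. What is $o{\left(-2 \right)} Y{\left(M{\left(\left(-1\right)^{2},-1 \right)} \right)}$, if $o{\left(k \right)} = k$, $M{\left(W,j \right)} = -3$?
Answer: $24$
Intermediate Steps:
$o{\left(-2 \right)} Y{\left(M{\left(\left(-1\right)^{2},-1 \right)} \right)} = - 2 \left(- 3 \left(1 - -3\right)\right) = - 2 \left(- 3 \left(1 + 3\right)\right) = - 2 \left(\left(-3\right) 4\right) = \left(-2\right) \left(-12\right) = 24$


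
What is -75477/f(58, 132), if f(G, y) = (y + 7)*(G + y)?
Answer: -543/190 ≈ -2.8579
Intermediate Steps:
f(G, y) = (7 + y)*(G + y)
-75477/f(58, 132) = -75477/(132**2 + 7*58 + 7*132 + 58*132) = -75477/(17424 + 406 + 924 + 7656) = -75477/26410 = -75477*1/26410 = -543/190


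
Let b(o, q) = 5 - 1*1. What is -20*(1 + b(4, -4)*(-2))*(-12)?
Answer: -1680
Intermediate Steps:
b(o, q) = 4 (b(o, q) = 5 - 1 = 4)
-20*(1 + b(4, -4)*(-2))*(-12) = -20*(1 + 4*(-2))*(-12) = -20*(1 - 8)*(-12) = -20*(-7)*(-12) = 140*(-12) = -1680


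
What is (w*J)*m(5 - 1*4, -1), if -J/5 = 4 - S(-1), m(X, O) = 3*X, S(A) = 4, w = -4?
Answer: 0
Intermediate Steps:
J = 0 (J = -5*(4 - 1*4) = -5*(4 - 4) = -5*0 = 0)
(w*J)*m(5 - 1*4, -1) = (-4*0)*(3*(5 - 1*4)) = 0*(3*(5 - 4)) = 0*(3*1) = 0*3 = 0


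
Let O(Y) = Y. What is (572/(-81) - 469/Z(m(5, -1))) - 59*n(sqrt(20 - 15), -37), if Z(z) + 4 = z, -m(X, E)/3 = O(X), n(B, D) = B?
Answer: 27121/1539 - 59*sqrt(5) ≈ -114.31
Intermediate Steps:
m(X, E) = -3*X
Z(z) = -4 + z
(572/(-81) - 469/Z(m(5, -1))) - 59*n(sqrt(20 - 15), -37) = (572/(-81) - 469/(-4 - 3*5)) - 59*sqrt(20 - 15) = (572*(-1/81) - 469/(-4 - 15)) - 59*sqrt(5) = (-572/81 - 469/(-19)) - 59*sqrt(5) = (-572/81 - 469*(-1/19)) - 59*sqrt(5) = (-572/81 + 469/19) - 59*sqrt(5) = 27121/1539 - 59*sqrt(5)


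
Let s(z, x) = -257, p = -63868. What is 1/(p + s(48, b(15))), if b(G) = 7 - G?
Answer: -1/64125 ≈ -1.5595e-5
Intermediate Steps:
1/(p + s(48, b(15))) = 1/(-63868 - 257) = 1/(-64125) = -1/64125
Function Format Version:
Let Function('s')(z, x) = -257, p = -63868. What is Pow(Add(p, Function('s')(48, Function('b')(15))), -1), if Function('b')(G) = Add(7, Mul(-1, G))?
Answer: Rational(-1, 64125) ≈ -1.5595e-5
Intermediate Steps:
Pow(Add(p, Function('s')(48, Function('b')(15))), -1) = Pow(Add(-63868, -257), -1) = Pow(-64125, -1) = Rational(-1, 64125)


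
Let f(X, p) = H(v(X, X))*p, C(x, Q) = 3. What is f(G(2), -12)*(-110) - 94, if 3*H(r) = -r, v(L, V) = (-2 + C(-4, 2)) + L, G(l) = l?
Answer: -1414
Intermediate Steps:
v(L, V) = 1 + L (v(L, V) = (-2 + 3) + L = 1 + L)
H(r) = -r/3 (H(r) = (-r)/3 = -r/3)
f(X, p) = p*(-⅓ - X/3) (f(X, p) = (-(1 + X)/3)*p = (-⅓ - X/3)*p = p*(-⅓ - X/3))
f(G(2), -12)*(-110) - 94 = ((⅓)*(-12)*(-1 - 1*2))*(-110) - 94 = ((⅓)*(-12)*(-1 - 2))*(-110) - 94 = ((⅓)*(-12)*(-3))*(-110) - 94 = 12*(-110) - 94 = -1320 - 94 = -1414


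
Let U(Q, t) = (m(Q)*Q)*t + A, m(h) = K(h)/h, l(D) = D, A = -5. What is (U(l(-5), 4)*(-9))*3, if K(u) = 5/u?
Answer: 243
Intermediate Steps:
m(h) = 5/h² (m(h) = (5/h)/h = 5/h²)
U(Q, t) = -5 + 5*t/Q (U(Q, t) = ((5/Q²)*Q)*t - 5 = (5/Q)*t - 5 = 5*t/Q - 5 = -5 + 5*t/Q)
(U(l(-5), 4)*(-9))*3 = ((-5 + 5*4/(-5))*(-9))*3 = ((-5 + 5*4*(-⅕))*(-9))*3 = ((-5 - 4)*(-9))*3 = -9*(-9)*3 = 81*3 = 243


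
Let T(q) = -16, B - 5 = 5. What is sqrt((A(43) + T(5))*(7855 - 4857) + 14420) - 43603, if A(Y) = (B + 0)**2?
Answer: -43603 + 2*sqrt(66563) ≈ -43087.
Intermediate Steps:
B = 10 (B = 5 + 5 = 10)
A(Y) = 100 (A(Y) = (10 + 0)**2 = 10**2 = 100)
sqrt((A(43) + T(5))*(7855 - 4857) + 14420) - 43603 = sqrt((100 - 16)*(7855 - 4857) + 14420) - 43603 = sqrt(84*2998 + 14420) - 43603 = sqrt(251832 + 14420) - 43603 = sqrt(266252) - 43603 = 2*sqrt(66563) - 43603 = -43603 + 2*sqrt(66563)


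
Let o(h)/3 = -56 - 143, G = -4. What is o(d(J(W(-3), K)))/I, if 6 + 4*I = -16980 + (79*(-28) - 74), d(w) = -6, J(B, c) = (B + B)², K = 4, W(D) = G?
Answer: 199/1606 ≈ 0.12391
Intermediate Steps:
W(D) = -4
J(B, c) = 4*B² (J(B, c) = (2*B)² = 4*B²)
I = -4818 (I = -3/2 + (-16980 + (79*(-28) - 74))/4 = -3/2 + (-16980 + (-2212 - 74))/4 = -3/2 + (-16980 - 2286)/4 = -3/2 + (¼)*(-19266) = -3/2 - 9633/2 = -4818)
o(h) = -597 (o(h) = 3*(-56 - 143) = 3*(-199) = -597)
o(d(J(W(-3), K)))/I = -597/(-4818) = -597*(-1/4818) = 199/1606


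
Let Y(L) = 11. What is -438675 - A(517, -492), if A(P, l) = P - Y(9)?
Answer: -439181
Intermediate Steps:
A(P, l) = -11 + P (A(P, l) = P - 1*11 = P - 11 = -11 + P)
-438675 - A(517, -492) = -438675 - (-11 + 517) = -438675 - 1*506 = -438675 - 506 = -439181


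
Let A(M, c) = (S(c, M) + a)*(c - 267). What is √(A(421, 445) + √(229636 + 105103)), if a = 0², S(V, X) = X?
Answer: √(74938 + √334739) ≈ 274.80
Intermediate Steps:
a = 0
A(M, c) = M*(-267 + c) (A(M, c) = (M + 0)*(c - 267) = M*(-267 + c))
√(A(421, 445) + √(229636 + 105103)) = √(421*(-267 + 445) + √(229636 + 105103)) = √(421*178 + √334739) = √(74938 + √334739)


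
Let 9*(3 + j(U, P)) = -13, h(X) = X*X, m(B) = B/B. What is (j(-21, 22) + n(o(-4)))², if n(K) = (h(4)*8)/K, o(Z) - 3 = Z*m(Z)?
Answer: 1420864/81 ≈ 17542.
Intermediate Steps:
m(B) = 1
h(X) = X²
o(Z) = 3 + Z (o(Z) = 3 + Z*1 = 3 + Z)
j(U, P) = -40/9 (j(U, P) = -3 + (⅑)*(-13) = -3 - 13/9 = -40/9)
n(K) = 128/K (n(K) = (4²*8)/K = (16*8)/K = 128/K)
(j(-21, 22) + n(o(-4)))² = (-40/9 + 128/(3 - 4))² = (-40/9 + 128/(-1))² = (-40/9 + 128*(-1))² = (-40/9 - 128)² = (-1192/9)² = 1420864/81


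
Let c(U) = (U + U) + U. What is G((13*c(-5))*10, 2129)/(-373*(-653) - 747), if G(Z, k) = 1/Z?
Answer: -1/473502900 ≈ -2.1119e-9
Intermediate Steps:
c(U) = 3*U (c(U) = 2*U + U = 3*U)
G((13*c(-5))*10, 2129)/(-373*(-653) - 747) = 1/((((13*(3*(-5)))*10))*(-373*(-653) - 747)) = 1/((((13*(-15))*10))*(243569 - 747)) = 1/(-195*10*242822) = (1/242822)/(-1950) = -1/1950*1/242822 = -1/473502900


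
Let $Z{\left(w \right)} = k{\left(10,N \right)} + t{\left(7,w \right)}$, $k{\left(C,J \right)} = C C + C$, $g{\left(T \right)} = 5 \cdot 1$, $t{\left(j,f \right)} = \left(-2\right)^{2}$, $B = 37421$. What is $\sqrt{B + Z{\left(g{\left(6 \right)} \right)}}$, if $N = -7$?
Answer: $\sqrt{37535} \approx 193.74$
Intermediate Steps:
$t{\left(j,f \right)} = 4$
$g{\left(T \right)} = 5$
$k{\left(C,J \right)} = C + C^{2}$ ($k{\left(C,J \right)} = C^{2} + C = C + C^{2}$)
$Z{\left(w \right)} = 114$ ($Z{\left(w \right)} = 10 \left(1 + 10\right) + 4 = 10 \cdot 11 + 4 = 110 + 4 = 114$)
$\sqrt{B + Z{\left(g{\left(6 \right)} \right)}} = \sqrt{37421 + 114} = \sqrt{37535}$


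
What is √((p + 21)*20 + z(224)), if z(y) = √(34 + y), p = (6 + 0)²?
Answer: √(1140 + √258) ≈ 34.001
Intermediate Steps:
p = 36 (p = 6² = 36)
√((p + 21)*20 + z(224)) = √((36 + 21)*20 + √(34 + 224)) = √(57*20 + √258) = √(1140 + √258)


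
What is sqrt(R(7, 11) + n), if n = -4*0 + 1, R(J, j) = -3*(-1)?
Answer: 2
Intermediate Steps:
R(J, j) = 3
n = 1 (n = 0 + 1 = 1)
sqrt(R(7, 11) + n) = sqrt(3 + 1) = sqrt(4) = 2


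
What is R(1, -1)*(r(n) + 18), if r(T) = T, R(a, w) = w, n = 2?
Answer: -20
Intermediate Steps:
R(1, -1)*(r(n) + 18) = -(2 + 18) = -1*20 = -20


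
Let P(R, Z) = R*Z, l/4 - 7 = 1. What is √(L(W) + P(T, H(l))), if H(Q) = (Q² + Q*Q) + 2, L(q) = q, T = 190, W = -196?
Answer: 6*√10814 ≈ 623.94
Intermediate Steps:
l = 32 (l = 28 + 4*1 = 28 + 4 = 32)
H(Q) = 2 + 2*Q² (H(Q) = (Q² + Q²) + 2 = 2*Q² + 2 = 2 + 2*Q²)
√(L(W) + P(T, H(l))) = √(-196 + 190*(2 + 2*32²)) = √(-196 + 190*(2 + 2*1024)) = √(-196 + 190*(2 + 2048)) = √(-196 + 190*2050) = √(-196 + 389500) = √389304 = 6*√10814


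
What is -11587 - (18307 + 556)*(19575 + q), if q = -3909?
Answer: -295519345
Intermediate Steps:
-11587 - (18307 + 556)*(19575 + q) = -11587 - (18307 + 556)*(19575 - 3909) = -11587 - 18863*15666 = -11587 - 1*295507758 = -11587 - 295507758 = -295519345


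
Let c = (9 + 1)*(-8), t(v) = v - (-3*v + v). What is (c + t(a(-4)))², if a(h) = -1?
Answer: 6889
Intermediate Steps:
t(v) = 3*v (t(v) = v - (-2)*v = v + 2*v = 3*v)
c = -80 (c = 10*(-8) = -80)
(c + t(a(-4)))² = (-80 + 3*(-1))² = (-80 - 3)² = (-83)² = 6889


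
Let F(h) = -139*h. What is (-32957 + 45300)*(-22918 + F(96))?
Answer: -447581866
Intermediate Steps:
(-32957 + 45300)*(-22918 + F(96)) = (-32957 + 45300)*(-22918 - 139*96) = 12343*(-22918 - 13344) = 12343*(-36262) = -447581866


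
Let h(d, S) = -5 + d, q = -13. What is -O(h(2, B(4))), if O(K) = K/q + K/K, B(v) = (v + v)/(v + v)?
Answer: -16/13 ≈ -1.2308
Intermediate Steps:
B(v) = 1 (B(v) = (2*v)/((2*v)) = (2*v)*(1/(2*v)) = 1)
O(K) = 1 - K/13 (O(K) = K/(-13) + K/K = K*(-1/13) + 1 = -K/13 + 1 = 1 - K/13)
-O(h(2, B(4))) = -(1 - (-5 + 2)/13) = -(1 - 1/13*(-3)) = -(1 + 3/13) = -1*16/13 = -16/13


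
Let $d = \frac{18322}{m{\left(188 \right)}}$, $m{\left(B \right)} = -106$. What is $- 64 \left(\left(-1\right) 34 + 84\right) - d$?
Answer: $- \frac{160439}{53} \approx -3027.2$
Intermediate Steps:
$d = - \frac{9161}{53}$ ($d = \frac{18322}{-106} = 18322 \left(- \frac{1}{106}\right) = - \frac{9161}{53} \approx -172.85$)
$- 64 \left(\left(-1\right) 34 + 84\right) - d = - 64 \left(\left(-1\right) 34 + 84\right) - - \frac{9161}{53} = - 64 \left(-34 + 84\right) + \frac{9161}{53} = \left(-64\right) 50 + \frac{9161}{53} = -3200 + \frac{9161}{53} = - \frac{160439}{53}$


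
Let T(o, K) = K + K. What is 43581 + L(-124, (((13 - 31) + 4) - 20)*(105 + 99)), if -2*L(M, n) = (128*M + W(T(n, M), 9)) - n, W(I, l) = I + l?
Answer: 96337/2 ≈ 48169.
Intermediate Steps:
T(o, K) = 2*K
L(M, n) = -9/2 + n/2 - 65*M (L(M, n) = -((128*M + (2*M + 9)) - n)/2 = -((128*M + (9 + 2*M)) - n)/2 = -((9 + 130*M) - n)/2 = -(9 - n + 130*M)/2 = -9/2 + n/2 - 65*M)
43581 + L(-124, (((13 - 31) + 4) - 20)*(105 + 99)) = 43581 + (-9/2 + ((((13 - 31) + 4) - 20)*(105 + 99))/2 - 65*(-124)) = 43581 + (-9/2 + (((-18 + 4) - 20)*204)/2 + 8060) = 43581 + (-9/2 + ((-14 - 20)*204)/2 + 8060) = 43581 + (-9/2 + (-34*204)/2 + 8060) = 43581 + (-9/2 + (1/2)*(-6936) + 8060) = 43581 + (-9/2 - 3468 + 8060) = 43581 + 9175/2 = 96337/2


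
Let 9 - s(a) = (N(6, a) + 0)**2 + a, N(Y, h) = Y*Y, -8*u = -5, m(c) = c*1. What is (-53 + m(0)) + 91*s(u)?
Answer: -937815/8 ≈ -1.1723e+5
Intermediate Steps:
m(c) = c
u = 5/8 (u = -1/8*(-5) = 5/8 ≈ 0.62500)
N(Y, h) = Y**2
s(a) = -1287 - a (s(a) = 9 - ((6**2 + 0)**2 + a) = 9 - ((36 + 0)**2 + a) = 9 - (36**2 + a) = 9 - (1296 + a) = 9 + (-1296 - a) = -1287 - a)
(-53 + m(0)) + 91*s(u) = (-53 + 0) + 91*(-1287 - 1*5/8) = -53 + 91*(-1287 - 5/8) = -53 + 91*(-10301/8) = -53 - 937391/8 = -937815/8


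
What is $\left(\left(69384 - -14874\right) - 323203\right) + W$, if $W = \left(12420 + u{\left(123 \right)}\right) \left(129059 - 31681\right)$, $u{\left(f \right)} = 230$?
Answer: $1231592755$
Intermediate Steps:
$W = 1231831700$ ($W = \left(12420 + 230\right) \left(129059 - 31681\right) = 12650 \cdot 97378 = 1231831700$)
$\left(\left(69384 - -14874\right) - 323203\right) + W = \left(\left(69384 - -14874\right) - 323203\right) + 1231831700 = \left(\left(69384 + 14874\right) - 323203\right) + 1231831700 = \left(84258 - 323203\right) + 1231831700 = -238945 + 1231831700 = 1231592755$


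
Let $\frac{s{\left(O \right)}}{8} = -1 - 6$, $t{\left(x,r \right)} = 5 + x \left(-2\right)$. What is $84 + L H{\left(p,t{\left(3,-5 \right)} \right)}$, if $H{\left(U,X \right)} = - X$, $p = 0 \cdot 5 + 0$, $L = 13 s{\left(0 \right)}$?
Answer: $-644$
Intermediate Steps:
$t{\left(x,r \right)} = 5 - 2 x$
$s{\left(O \right)} = -56$ ($s{\left(O \right)} = 8 \left(-1 - 6\right) = 8 \left(-7\right) = -56$)
$L = -728$ ($L = 13 \left(-56\right) = -728$)
$p = 0$ ($p = 0 + 0 = 0$)
$84 + L H{\left(p,t{\left(3,-5 \right)} \right)} = 84 - 728 \left(- (5 - 6)\right) = 84 - 728 \left(\left(-1\right) \left(-1\right)\right) = 84 - 728 = -644$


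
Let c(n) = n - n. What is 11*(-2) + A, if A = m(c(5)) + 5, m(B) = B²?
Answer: -17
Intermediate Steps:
c(n) = 0
A = 5 (A = 0² + 5 = 0 + 5 = 5)
11*(-2) + A = 11*(-2) + 5 = -22 + 5 = -17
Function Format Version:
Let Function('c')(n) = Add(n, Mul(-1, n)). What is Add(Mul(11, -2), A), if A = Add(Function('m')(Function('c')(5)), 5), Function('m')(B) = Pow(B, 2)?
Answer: -17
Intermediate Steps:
Function('c')(n) = 0
A = 5 (A = Add(Pow(0, 2), 5) = Add(0, 5) = 5)
Add(Mul(11, -2), A) = Add(Mul(11, -2), 5) = Add(-22, 5) = -17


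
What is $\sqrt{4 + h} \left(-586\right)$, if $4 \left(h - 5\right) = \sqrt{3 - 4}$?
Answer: $- 293 \sqrt{36 + i} \approx -1758.2 - 24.414 i$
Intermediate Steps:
$h = 5 + \frac{i}{4}$ ($h = 5 + \frac{\sqrt{3 - 4}}{4} = 5 + \frac{\sqrt{-1}}{4} = 5 + \frac{i}{4} \approx 5.0 + 0.25 i$)
$\sqrt{4 + h} \left(-586\right) = \sqrt{4 + \left(5 + \frac{i}{4}\right)} \left(-586\right) = \sqrt{9 + \frac{i}{4}} \left(-586\right) = - 586 \sqrt{9 + \frac{i}{4}}$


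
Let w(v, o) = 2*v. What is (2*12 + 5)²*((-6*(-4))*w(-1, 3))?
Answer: -40368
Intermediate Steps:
(2*12 + 5)²*((-6*(-4))*w(-1, 3)) = (2*12 + 5)²*((-6*(-4))*(2*(-1))) = (24 + 5)²*(24*(-2)) = 29²*(-48) = 841*(-48) = -40368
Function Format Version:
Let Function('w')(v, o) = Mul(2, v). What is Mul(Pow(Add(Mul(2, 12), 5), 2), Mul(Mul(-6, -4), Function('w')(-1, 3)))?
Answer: -40368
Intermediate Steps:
Mul(Pow(Add(Mul(2, 12), 5), 2), Mul(Mul(-6, -4), Function('w')(-1, 3))) = Mul(Pow(Add(Mul(2, 12), 5), 2), Mul(Mul(-6, -4), Mul(2, -1))) = Mul(Pow(Add(24, 5), 2), Mul(24, -2)) = Mul(Pow(29, 2), -48) = Mul(841, -48) = -40368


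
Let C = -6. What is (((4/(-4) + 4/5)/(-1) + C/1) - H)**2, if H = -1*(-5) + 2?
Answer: 4096/25 ≈ 163.84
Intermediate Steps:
H = 7 (H = 5 + 2 = 7)
(((4/(-4) + 4/5)/(-1) + C/1) - H)**2 = (((4/(-4) + 4/5)/(-1) - 6/1) - 1*7)**2 = (((4*(-1/4) + 4*(1/5))*(-1) - 6*1) - 7)**2 = (((-1 + 4/5)*(-1) - 6) - 7)**2 = ((-1/5*(-1) - 6) - 7)**2 = ((1/5 - 6) - 7)**2 = (-29/5 - 7)**2 = (-64/5)**2 = 4096/25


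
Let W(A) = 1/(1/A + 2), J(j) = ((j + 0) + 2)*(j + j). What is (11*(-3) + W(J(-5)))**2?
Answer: 3932289/3721 ≈ 1056.8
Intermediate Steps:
J(j) = 2*j*(2 + j) (J(j) = (j + 2)*(2*j) = (2 + j)*(2*j) = 2*j*(2 + j))
W(A) = 1/(2 + 1/A)
(11*(-3) + W(J(-5)))**2 = (11*(-3) + (2*(-5)*(2 - 5))/(1 + 2*(2*(-5)*(2 - 5))))**2 = (-33 + (2*(-5)*(-3))/(1 + 2*(2*(-5)*(-3))))**2 = (-33 + 30/(1 + 2*30))**2 = (-33 + 30/(1 + 60))**2 = (-33 + 30/61)**2 = (-1983/61)**2 = 3932289/3721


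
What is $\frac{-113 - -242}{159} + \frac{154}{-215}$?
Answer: $\frac{1083}{11395} \approx 0.095042$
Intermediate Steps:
$\frac{-113 - -242}{159} + \frac{154}{-215} = \left(-113 + 242\right) \frac{1}{159} + 154 \left(- \frac{1}{215}\right) = 129 \cdot \frac{1}{159} - \frac{154}{215} = \frac{43}{53} - \frac{154}{215} = \frac{1083}{11395}$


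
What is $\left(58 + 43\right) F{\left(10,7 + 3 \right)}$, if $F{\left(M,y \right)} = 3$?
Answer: $303$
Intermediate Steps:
$\left(58 + 43\right) F{\left(10,7 + 3 \right)} = \left(58 + 43\right) 3 = 101 \cdot 3 = 303$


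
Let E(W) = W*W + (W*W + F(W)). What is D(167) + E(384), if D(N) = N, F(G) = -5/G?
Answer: 113310331/384 ≈ 2.9508e+5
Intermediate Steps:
E(W) = -5/W + 2*W² (E(W) = W*W + (W*W - 5/W) = W² + (W² - 5/W) = -5/W + 2*W²)
D(167) + E(384) = 167 + (-5 + 2*384³)/384 = 167 + (-5 + 2*56623104)/384 = 167 + (-5 + 113246208)/384 = 167 + (1/384)*113246203 = 167 + 113246203/384 = 113310331/384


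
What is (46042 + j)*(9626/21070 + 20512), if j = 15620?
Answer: 309885583122/245 ≈ 1.2648e+9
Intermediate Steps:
(46042 + j)*(9626/21070 + 20512) = (46042 + 15620)*(9626/21070 + 20512) = 61662*(9626*(1/21070) + 20512) = 61662*(4813/10535 + 20512) = 61662*(216098733/10535) = 309885583122/245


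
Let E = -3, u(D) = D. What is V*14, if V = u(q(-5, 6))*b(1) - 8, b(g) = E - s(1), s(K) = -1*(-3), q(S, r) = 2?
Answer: -280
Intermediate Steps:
s(K) = 3
b(g) = -6 (b(g) = -3 - 1*3 = -3 - 3 = -6)
V = -20 (V = 2*(-6) - 8 = -12 - 8 = -20)
V*14 = -20*14 = -280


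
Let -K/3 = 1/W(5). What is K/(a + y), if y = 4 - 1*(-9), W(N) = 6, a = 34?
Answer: -1/94 ≈ -0.010638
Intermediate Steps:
y = 13 (y = 4 + 9 = 13)
K = -½ (K = -3/6 = -3*⅙ = -½ ≈ -0.50000)
K/(a + y) = -½/(34 + 13) = -½/47 = (1/47)*(-½) = -1/94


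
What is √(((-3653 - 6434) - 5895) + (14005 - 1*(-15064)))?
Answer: √13087 ≈ 114.40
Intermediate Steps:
√(((-3653 - 6434) - 5895) + (14005 - 1*(-15064))) = √((-10087 - 5895) + (14005 + 15064)) = √(-15982 + 29069) = √13087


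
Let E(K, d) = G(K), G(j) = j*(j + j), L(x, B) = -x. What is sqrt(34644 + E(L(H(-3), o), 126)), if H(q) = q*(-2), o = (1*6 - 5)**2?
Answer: 2*sqrt(8679) ≈ 186.32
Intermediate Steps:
o = 1 (o = (6 - 5)**2 = 1**2 = 1)
H(q) = -2*q
G(j) = 2*j**2 (G(j) = j*(2*j) = 2*j**2)
E(K, d) = 2*K**2
sqrt(34644 + E(L(H(-3), o), 126)) = sqrt(34644 + 2*(-(-2)*(-3))**2) = sqrt(34644 + 2*(-1*6)**2) = sqrt(34644 + 2*(-6)**2) = sqrt(34644 + 2*36) = sqrt(34644 + 72) = sqrt(34716) = 2*sqrt(8679)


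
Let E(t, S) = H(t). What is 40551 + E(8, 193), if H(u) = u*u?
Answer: 40615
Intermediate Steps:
H(u) = u²
E(t, S) = t²
40551 + E(8, 193) = 40551 + 8² = 40551 + 64 = 40615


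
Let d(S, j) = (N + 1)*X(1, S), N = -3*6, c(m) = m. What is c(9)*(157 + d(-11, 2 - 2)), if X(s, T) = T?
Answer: 3096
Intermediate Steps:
N = -18
d(S, j) = -17*S (d(S, j) = (-18 + 1)*S = -17*S)
c(9)*(157 + d(-11, 2 - 2)) = 9*(157 - 17*(-11)) = 9*(157 + 187) = 9*344 = 3096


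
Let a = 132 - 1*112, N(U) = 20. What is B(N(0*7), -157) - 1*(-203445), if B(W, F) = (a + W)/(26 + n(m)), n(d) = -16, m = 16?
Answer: 203449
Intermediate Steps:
a = 20 (a = 132 - 112 = 20)
B(W, F) = 2 + W/10 (B(W, F) = (20 + W)/(26 - 16) = (20 + W)/10 = (20 + W)*(⅒) = 2 + W/10)
B(N(0*7), -157) - 1*(-203445) = (2 + (⅒)*20) - 1*(-203445) = (2 + 2) + 203445 = 4 + 203445 = 203449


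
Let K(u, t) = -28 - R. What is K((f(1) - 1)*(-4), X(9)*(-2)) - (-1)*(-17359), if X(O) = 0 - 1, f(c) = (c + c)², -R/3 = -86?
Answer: -17645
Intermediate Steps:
R = 258 (R = -3*(-86) = 258)
f(c) = 4*c² (f(c) = (2*c)² = 4*c²)
X(O) = -1
K(u, t) = -286 (K(u, t) = -28 - 1*258 = -28 - 258 = -286)
K((f(1) - 1)*(-4), X(9)*(-2)) - (-1)*(-17359) = -286 - (-1)*(-17359) = -286 - 1*17359 = -286 - 17359 = -17645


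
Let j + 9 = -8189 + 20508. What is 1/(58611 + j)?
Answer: 1/70921 ≈ 1.4100e-5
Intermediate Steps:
j = 12310 (j = -9 + (-8189 + 20508) = -9 + 12319 = 12310)
1/(58611 + j) = 1/(58611 + 12310) = 1/70921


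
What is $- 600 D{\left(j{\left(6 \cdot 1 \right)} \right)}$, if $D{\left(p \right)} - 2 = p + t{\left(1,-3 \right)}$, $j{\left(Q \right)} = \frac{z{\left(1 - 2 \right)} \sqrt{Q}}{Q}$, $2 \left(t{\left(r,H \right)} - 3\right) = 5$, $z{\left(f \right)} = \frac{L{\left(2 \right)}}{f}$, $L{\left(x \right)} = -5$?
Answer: $-4500 - 500 \sqrt{6} \approx -5724.7$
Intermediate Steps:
$z{\left(f \right)} = - \frac{5}{f}$
$t{\left(r,H \right)} = \frac{11}{2}$ ($t{\left(r,H \right)} = 3 + \frac{1}{2} \cdot 5 = 3 + \frac{5}{2} = \frac{11}{2}$)
$j{\left(Q \right)} = \frac{5}{\sqrt{Q}}$ ($j{\left(Q \right)} = \frac{- \frac{5}{1 - 2} \sqrt{Q}}{Q} = \frac{- \frac{5}{-1} \sqrt{Q}}{Q} = \frac{\left(-5\right) \left(-1\right) \sqrt{Q}}{Q} = \frac{5 \sqrt{Q}}{Q} = \frac{5}{\sqrt{Q}}$)
$D{\left(p \right)} = \frac{15}{2} + p$ ($D{\left(p \right)} = 2 + \left(p + \frac{11}{2}\right) = 2 + \left(\frac{11}{2} + p\right) = \frac{15}{2} + p$)
$- 600 D{\left(j{\left(6 \cdot 1 \right)} \right)} = - 600 \left(\frac{15}{2} + \frac{5}{\sqrt{6}}\right) = - 600 \left(\frac{15}{2} + 5 \frac{\sqrt{6}}{6}\right) = - 600 \left(\frac{15}{2} + \frac{5 \sqrt{6}}{6}\right) = -4500 - 500 \sqrt{6}$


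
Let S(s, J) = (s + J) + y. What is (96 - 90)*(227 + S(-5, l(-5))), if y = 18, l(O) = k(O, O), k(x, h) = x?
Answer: 1410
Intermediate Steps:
l(O) = O
S(s, J) = 18 + J + s (S(s, J) = (s + J) + 18 = (J + s) + 18 = 18 + J + s)
(96 - 90)*(227 + S(-5, l(-5))) = (96 - 90)*(227 + (18 - 5 - 5)) = 6*(227 + 8) = 6*235 = 1410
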